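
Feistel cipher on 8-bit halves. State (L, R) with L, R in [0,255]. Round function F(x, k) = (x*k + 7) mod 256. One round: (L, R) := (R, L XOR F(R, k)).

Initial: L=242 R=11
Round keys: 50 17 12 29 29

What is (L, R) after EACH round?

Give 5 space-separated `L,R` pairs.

Answer: 11,223 223,221 221,188 188,142 142,161

Derivation:
Round 1 (k=50): L=11 R=223
Round 2 (k=17): L=223 R=221
Round 3 (k=12): L=221 R=188
Round 4 (k=29): L=188 R=142
Round 5 (k=29): L=142 R=161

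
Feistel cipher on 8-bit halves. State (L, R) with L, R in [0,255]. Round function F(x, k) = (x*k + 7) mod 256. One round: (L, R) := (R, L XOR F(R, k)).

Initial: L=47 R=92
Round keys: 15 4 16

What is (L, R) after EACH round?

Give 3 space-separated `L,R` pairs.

Round 1 (k=15): L=92 R=68
Round 2 (k=4): L=68 R=75
Round 3 (k=16): L=75 R=243

Answer: 92,68 68,75 75,243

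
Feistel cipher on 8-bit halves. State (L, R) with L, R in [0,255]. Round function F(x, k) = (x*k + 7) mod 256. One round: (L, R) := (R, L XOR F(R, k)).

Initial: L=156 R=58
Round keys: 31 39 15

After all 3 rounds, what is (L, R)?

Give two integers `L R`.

Answer: 36 178

Derivation:
Round 1 (k=31): L=58 R=145
Round 2 (k=39): L=145 R=36
Round 3 (k=15): L=36 R=178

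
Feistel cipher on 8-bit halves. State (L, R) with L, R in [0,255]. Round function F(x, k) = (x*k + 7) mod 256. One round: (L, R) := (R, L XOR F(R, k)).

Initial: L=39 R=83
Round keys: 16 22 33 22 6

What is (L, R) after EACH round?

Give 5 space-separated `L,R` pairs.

Answer: 83,16 16,52 52,171 171,141 141,254

Derivation:
Round 1 (k=16): L=83 R=16
Round 2 (k=22): L=16 R=52
Round 3 (k=33): L=52 R=171
Round 4 (k=22): L=171 R=141
Round 5 (k=6): L=141 R=254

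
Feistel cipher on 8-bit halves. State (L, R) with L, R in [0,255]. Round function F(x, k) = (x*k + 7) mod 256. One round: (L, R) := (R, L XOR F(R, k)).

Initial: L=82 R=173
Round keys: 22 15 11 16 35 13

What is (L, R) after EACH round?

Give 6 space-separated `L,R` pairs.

Round 1 (k=22): L=173 R=183
Round 2 (k=15): L=183 R=109
Round 3 (k=11): L=109 R=1
Round 4 (k=16): L=1 R=122
Round 5 (k=35): L=122 R=180
Round 6 (k=13): L=180 R=81

Answer: 173,183 183,109 109,1 1,122 122,180 180,81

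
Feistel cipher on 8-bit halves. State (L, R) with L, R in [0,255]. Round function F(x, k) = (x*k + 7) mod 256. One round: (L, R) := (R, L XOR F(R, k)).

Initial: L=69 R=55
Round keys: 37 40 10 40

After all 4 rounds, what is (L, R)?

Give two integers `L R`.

Round 1 (k=37): L=55 R=191
Round 2 (k=40): L=191 R=232
Round 3 (k=10): L=232 R=168
Round 4 (k=40): L=168 R=175

Answer: 168 175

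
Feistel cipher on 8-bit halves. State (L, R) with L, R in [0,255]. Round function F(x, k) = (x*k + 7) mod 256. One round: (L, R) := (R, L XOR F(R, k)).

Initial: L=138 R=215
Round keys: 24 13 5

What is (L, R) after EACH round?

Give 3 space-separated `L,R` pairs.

Answer: 215,165 165,191 191,103

Derivation:
Round 1 (k=24): L=215 R=165
Round 2 (k=13): L=165 R=191
Round 3 (k=5): L=191 R=103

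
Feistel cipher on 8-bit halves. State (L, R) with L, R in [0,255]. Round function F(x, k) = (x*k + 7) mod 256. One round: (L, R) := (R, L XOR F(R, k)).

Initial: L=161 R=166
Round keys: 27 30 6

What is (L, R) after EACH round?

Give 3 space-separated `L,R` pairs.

Answer: 166,40 40,17 17,69

Derivation:
Round 1 (k=27): L=166 R=40
Round 2 (k=30): L=40 R=17
Round 3 (k=6): L=17 R=69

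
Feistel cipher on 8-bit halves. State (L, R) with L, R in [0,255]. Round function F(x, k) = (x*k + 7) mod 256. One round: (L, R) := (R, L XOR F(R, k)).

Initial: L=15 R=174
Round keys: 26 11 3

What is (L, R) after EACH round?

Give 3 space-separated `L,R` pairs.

Answer: 174,188 188,181 181,154

Derivation:
Round 1 (k=26): L=174 R=188
Round 2 (k=11): L=188 R=181
Round 3 (k=3): L=181 R=154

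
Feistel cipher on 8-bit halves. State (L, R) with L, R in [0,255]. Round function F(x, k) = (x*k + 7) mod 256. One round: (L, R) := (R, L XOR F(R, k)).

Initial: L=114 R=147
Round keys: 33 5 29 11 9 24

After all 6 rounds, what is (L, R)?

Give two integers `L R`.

Answer: 104 11

Derivation:
Round 1 (k=33): L=147 R=136
Round 2 (k=5): L=136 R=60
Round 3 (k=29): L=60 R=91
Round 4 (k=11): L=91 R=204
Round 5 (k=9): L=204 R=104
Round 6 (k=24): L=104 R=11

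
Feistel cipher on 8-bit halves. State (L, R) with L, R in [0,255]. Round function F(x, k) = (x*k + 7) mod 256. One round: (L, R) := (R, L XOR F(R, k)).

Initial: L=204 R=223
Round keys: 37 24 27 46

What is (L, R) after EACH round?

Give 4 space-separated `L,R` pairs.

Round 1 (k=37): L=223 R=142
Round 2 (k=24): L=142 R=136
Round 3 (k=27): L=136 R=209
Round 4 (k=46): L=209 R=29

Answer: 223,142 142,136 136,209 209,29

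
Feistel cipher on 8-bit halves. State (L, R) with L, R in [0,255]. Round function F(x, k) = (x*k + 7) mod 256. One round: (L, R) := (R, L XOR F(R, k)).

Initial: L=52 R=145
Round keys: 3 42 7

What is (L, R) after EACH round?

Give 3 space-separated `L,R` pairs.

Round 1 (k=3): L=145 R=142
Round 2 (k=42): L=142 R=194
Round 3 (k=7): L=194 R=219

Answer: 145,142 142,194 194,219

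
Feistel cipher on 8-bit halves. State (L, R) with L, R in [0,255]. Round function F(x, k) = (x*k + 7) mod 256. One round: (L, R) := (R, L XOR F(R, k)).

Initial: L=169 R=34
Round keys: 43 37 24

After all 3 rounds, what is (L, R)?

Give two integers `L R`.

Round 1 (k=43): L=34 R=20
Round 2 (k=37): L=20 R=201
Round 3 (k=24): L=201 R=203

Answer: 201 203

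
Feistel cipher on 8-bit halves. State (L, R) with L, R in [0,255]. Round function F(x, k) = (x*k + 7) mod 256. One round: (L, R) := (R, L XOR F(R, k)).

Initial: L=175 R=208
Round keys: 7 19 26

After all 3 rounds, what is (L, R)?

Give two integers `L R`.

Answer: 31 53

Derivation:
Round 1 (k=7): L=208 R=24
Round 2 (k=19): L=24 R=31
Round 3 (k=26): L=31 R=53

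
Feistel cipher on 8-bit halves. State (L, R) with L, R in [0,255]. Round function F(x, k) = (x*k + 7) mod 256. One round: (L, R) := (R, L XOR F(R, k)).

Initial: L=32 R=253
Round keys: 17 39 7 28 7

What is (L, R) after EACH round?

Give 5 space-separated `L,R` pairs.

Answer: 253,244 244,206 206,93 93,253 253,175

Derivation:
Round 1 (k=17): L=253 R=244
Round 2 (k=39): L=244 R=206
Round 3 (k=7): L=206 R=93
Round 4 (k=28): L=93 R=253
Round 5 (k=7): L=253 R=175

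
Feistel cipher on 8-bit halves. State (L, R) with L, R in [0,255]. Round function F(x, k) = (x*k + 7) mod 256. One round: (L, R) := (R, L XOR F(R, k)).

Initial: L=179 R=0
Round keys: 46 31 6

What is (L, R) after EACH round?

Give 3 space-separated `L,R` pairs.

Answer: 0,180 180,211 211,77

Derivation:
Round 1 (k=46): L=0 R=180
Round 2 (k=31): L=180 R=211
Round 3 (k=6): L=211 R=77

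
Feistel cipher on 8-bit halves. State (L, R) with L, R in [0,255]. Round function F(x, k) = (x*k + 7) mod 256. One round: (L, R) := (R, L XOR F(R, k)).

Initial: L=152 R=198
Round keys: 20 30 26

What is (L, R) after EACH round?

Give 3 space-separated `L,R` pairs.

Round 1 (k=20): L=198 R=231
Round 2 (k=30): L=231 R=223
Round 3 (k=26): L=223 R=74

Answer: 198,231 231,223 223,74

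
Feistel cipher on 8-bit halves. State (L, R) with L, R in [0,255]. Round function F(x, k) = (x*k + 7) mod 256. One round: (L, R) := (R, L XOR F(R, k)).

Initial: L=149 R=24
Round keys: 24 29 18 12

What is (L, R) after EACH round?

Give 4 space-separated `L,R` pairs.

Answer: 24,210 210,201 201,251 251,2

Derivation:
Round 1 (k=24): L=24 R=210
Round 2 (k=29): L=210 R=201
Round 3 (k=18): L=201 R=251
Round 4 (k=12): L=251 R=2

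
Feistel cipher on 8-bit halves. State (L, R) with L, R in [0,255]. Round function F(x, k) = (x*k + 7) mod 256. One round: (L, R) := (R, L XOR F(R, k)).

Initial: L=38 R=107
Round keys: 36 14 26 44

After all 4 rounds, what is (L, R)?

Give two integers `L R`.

Round 1 (k=36): L=107 R=53
Round 2 (k=14): L=53 R=134
Round 3 (k=26): L=134 R=150
Round 4 (k=44): L=150 R=73

Answer: 150 73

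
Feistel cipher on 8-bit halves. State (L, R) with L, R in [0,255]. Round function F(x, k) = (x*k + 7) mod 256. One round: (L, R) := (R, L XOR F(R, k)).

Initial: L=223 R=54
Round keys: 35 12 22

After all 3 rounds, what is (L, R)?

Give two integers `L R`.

Round 1 (k=35): L=54 R=182
Round 2 (k=12): L=182 R=185
Round 3 (k=22): L=185 R=91

Answer: 185 91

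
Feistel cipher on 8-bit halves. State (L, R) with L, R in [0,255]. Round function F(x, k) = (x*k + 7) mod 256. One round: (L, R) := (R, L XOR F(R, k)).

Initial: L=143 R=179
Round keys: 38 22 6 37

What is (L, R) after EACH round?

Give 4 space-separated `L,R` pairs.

Answer: 179,22 22,88 88,1 1,116

Derivation:
Round 1 (k=38): L=179 R=22
Round 2 (k=22): L=22 R=88
Round 3 (k=6): L=88 R=1
Round 4 (k=37): L=1 R=116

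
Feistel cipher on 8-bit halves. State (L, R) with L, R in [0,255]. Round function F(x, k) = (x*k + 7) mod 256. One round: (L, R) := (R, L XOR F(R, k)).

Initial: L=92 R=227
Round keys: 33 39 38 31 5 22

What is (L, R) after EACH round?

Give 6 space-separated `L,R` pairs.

Answer: 227,22 22,130 130,69 69,224 224,34 34,19

Derivation:
Round 1 (k=33): L=227 R=22
Round 2 (k=39): L=22 R=130
Round 3 (k=38): L=130 R=69
Round 4 (k=31): L=69 R=224
Round 5 (k=5): L=224 R=34
Round 6 (k=22): L=34 R=19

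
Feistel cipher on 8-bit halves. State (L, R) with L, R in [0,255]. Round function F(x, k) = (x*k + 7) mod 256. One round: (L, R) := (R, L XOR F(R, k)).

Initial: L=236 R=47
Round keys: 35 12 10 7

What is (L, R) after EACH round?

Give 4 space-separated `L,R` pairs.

Answer: 47,152 152,8 8,207 207,184

Derivation:
Round 1 (k=35): L=47 R=152
Round 2 (k=12): L=152 R=8
Round 3 (k=10): L=8 R=207
Round 4 (k=7): L=207 R=184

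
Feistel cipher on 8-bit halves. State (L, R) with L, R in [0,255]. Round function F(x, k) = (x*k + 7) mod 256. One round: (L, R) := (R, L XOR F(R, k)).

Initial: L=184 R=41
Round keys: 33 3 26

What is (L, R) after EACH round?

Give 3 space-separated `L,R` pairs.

Answer: 41,232 232,150 150,171

Derivation:
Round 1 (k=33): L=41 R=232
Round 2 (k=3): L=232 R=150
Round 3 (k=26): L=150 R=171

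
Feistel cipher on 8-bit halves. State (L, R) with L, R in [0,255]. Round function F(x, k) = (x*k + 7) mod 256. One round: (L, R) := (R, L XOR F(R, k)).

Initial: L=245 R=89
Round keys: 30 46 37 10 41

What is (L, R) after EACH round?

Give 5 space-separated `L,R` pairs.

Answer: 89,128 128,94 94,29 29,119 119,11

Derivation:
Round 1 (k=30): L=89 R=128
Round 2 (k=46): L=128 R=94
Round 3 (k=37): L=94 R=29
Round 4 (k=10): L=29 R=119
Round 5 (k=41): L=119 R=11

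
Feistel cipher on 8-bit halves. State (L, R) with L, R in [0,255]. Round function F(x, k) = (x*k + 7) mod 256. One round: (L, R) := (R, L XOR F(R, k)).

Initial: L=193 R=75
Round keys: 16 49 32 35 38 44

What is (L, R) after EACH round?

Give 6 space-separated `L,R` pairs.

Round 1 (k=16): L=75 R=118
Round 2 (k=49): L=118 R=214
Round 3 (k=32): L=214 R=177
Round 4 (k=35): L=177 R=236
Round 5 (k=38): L=236 R=190
Round 6 (k=44): L=190 R=67

Answer: 75,118 118,214 214,177 177,236 236,190 190,67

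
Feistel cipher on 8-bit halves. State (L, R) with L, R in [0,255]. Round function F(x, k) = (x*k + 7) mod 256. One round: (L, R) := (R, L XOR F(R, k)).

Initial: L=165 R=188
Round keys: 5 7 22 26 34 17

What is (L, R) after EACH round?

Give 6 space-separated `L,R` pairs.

Round 1 (k=5): L=188 R=22
Round 2 (k=7): L=22 R=29
Round 3 (k=22): L=29 R=147
Round 4 (k=26): L=147 R=232
Round 5 (k=34): L=232 R=68
Round 6 (k=17): L=68 R=99

Answer: 188,22 22,29 29,147 147,232 232,68 68,99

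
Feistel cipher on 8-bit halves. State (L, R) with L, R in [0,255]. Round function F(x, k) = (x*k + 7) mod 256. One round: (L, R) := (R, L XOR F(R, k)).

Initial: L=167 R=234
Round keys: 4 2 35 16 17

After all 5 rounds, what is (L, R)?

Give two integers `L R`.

Round 1 (k=4): L=234 R=8
Round 2 (k=2): L=8 R=253
Round 3 (k=35): L=253 R=150
Round 4 (k=16): L=150 R=154
Round 5 (k=17): L=154 R=215

Answer: 154 215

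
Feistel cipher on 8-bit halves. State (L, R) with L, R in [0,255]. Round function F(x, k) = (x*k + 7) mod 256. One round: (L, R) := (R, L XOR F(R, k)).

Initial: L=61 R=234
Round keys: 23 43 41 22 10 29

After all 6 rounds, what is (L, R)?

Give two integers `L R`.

Answer: 135 128

Derivation:
Round 1 (k=23): L=234 R=48
Round 2 (k=43): L=48 R=253
Round 3 (k=41): L=253 R=188
Round 4 (k=22): L=188 R=210
Round 5 (k=10): L=210 R=135
Round 6 (k=29): L=135 R=128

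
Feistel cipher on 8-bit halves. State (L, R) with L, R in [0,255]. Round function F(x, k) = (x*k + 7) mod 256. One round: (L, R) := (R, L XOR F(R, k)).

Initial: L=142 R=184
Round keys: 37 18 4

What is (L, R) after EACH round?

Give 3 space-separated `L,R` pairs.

Round 1 (k=37): L=184 R=17
Round 2 (k=18): L=17 R=129
Round 3 (k=4): L=129 R=26

Answer: 184,17 17,129 129,26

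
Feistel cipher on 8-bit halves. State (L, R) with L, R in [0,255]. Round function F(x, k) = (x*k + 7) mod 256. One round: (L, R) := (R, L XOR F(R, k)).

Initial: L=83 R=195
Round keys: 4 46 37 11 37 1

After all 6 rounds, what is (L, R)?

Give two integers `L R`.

Answer: 208 35

Derivation:
Round 1 (k=4): L=195 R=64
Round 2 (k=46): L=64 R=68
Round 3 (k=37): L=68 R=155
Round 4 (k=11): L=155 R=244
Round 5 (k=37): L=244 R=208
Round 6 (k=1): L=208 R=35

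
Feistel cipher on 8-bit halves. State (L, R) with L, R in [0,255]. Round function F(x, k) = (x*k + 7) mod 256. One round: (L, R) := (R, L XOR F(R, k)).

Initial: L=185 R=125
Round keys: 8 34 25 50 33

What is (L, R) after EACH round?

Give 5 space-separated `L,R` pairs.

Round 1 (k=8): L=125 R=86
Round 2 (k=34): L=86 R=14
Round 3 (k=25): L=14 R=51
Round 4 (k=50): L=51 R=243
Round 5 (k=33): L=243 R=105

Answer: 125,86 86,14 14,51 51,243 243,105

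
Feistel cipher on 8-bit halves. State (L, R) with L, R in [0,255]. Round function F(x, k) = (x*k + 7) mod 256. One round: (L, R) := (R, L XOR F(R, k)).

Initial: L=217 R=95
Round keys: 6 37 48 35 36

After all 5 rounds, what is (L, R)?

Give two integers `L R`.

Answer: 100 136

Derivation:
Round 1 (k=6): L=95 R=152
Round 2 (k=37): L=152 R=160
Round 3 (k=48): L=160 R=159
Round 4 (k=35): L=159 R=100
Round 5 (k=36): L=100 R=136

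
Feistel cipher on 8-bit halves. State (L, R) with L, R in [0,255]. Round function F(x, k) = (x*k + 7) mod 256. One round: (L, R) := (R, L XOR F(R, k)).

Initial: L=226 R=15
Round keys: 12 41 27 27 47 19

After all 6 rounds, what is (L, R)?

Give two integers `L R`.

Round 1 (k=12): L=15 R=89
Round 2 (k=41): L=89 R=71
Round 3 (k=27): L=71 R=221
Round 4 (k=27): L=221 R=17
Round 5 (k=47): L=17 R=251
Round 6 (k=19): L=251 R=185

Answer: 251 185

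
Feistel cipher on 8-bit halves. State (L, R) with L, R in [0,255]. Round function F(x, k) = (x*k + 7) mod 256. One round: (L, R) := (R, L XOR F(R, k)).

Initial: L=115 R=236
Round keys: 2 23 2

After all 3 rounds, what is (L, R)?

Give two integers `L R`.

Answer: 151 153

Derivation:
Round 1 (k=2): L=236 R=172
Round 2 (k=23): L=172 R=151
Round 3 (k=2): L=151 R=153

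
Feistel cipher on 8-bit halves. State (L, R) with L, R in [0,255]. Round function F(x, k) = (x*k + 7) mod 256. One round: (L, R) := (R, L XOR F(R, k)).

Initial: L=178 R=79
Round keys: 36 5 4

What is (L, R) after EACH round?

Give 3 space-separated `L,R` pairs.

Round 1 (k=36): L=79 R=145
Round 2 (k=5): L=145 R=147
Round 3 (k=4): L=147 R=194

Answer: 79,145 145,147 147,194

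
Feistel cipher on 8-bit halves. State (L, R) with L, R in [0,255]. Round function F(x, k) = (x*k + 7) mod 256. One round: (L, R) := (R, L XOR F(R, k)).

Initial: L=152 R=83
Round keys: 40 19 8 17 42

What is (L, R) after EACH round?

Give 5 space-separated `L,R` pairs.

Answer: 83,103 103,255 255,152 152,224 224,95

Derivation:
Round 1 (k=40): L=83 R=103
Round 2 (k=19): L=103 R=255
Round 3 (k=8): L=255 R=152
Round 4 (k=17): L=152 R=224
Round 5 (k=42): L=224 R=95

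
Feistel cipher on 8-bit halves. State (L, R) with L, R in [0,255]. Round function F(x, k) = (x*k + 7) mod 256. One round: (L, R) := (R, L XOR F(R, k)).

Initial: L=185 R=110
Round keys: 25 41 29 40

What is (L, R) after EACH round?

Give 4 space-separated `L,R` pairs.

Round 1 (k=25): L=110 R=124
Round 2 (k=41): L=124 R=141
Round 3 (k=29): L=141 R=124
Round 4 (k=40): L=124 R=234

Answer: 110,124 124,141 141,124 124,234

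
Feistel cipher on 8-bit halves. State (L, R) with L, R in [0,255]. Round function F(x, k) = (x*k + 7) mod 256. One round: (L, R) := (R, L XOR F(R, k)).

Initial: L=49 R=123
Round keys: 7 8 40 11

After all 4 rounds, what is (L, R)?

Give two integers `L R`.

Round 1 (k=7): L=123 R=85
Round 2 (k=8): L=85 R=212
Round 3 (k=40): L=212 R=114
Round 4 (k=11): L=114 R=57

Answer: 114 57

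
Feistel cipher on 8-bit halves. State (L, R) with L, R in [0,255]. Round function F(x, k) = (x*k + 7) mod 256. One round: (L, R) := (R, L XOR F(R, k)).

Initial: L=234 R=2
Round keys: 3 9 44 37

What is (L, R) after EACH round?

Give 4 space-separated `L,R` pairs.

Answer: 2,231 231,36 36,208 208,51

Derivation:
Round 1 (k=3): L=2 R=231
Round 2 (k=9): L=231 R=36
Round 3 (k=44): L=36 R=208
Round 4 (k=37): L=208 R=51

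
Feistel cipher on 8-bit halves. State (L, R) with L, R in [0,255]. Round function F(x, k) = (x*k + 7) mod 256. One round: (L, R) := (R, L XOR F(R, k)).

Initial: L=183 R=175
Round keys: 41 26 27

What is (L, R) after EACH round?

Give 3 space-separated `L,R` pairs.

Answer: 175,185 185,126 126,232

Derivation:
Round 1 (k=41): L=175 R=185
Round 2 (k=26): L=185 R=126
Round 3 (k=27): L=126 R=232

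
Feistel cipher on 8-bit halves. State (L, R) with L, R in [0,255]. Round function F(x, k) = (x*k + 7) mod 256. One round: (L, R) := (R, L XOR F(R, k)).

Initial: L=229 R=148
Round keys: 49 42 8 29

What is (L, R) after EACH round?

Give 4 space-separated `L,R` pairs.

Answer: 148,190 190,167 167,129 129,3

Derivation:
Round 1 (k=49): L=148 R=190
Round 2 (k=42): L=190 R=167
Round 3 (k=8): L=167 R=129
Round 4 (k=29): L=129 R=3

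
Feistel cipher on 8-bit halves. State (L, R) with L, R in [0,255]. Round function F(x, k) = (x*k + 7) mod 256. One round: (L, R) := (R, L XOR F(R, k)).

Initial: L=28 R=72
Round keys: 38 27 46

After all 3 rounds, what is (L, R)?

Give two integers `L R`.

Answer: 88 124

Derivation:
Round 1 (k=38): L=72 R=171
Round 2 (k=27): L=171 R=88
Round 3 (k=46): L=88 R=124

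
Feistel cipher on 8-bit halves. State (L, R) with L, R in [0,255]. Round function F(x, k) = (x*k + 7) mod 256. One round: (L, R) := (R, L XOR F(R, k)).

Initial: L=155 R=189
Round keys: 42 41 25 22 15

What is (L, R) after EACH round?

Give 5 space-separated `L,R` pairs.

Answer: 189,146 146,212 212,41 41,89 89,23

Derivation:
Round 1 (k=42): L=189 R=146
Round 2 (k=41): L=146 R=212
Round 3 (k=25): L=212 R=41
Round 4 (k=22): L=41 R=89
Round 5 (k=15): L=89 R=23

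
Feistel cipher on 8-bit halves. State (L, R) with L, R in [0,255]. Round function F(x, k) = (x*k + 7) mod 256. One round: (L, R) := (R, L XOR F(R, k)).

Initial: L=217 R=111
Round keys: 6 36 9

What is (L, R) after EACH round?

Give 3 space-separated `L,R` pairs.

Answer: 111,120 120,136 136,183

Derivation:
Round 1 (k=6): L=111 R=120
Round 2 (k=36): L=120 R=136
Round 3 (k=9): L=136 R=183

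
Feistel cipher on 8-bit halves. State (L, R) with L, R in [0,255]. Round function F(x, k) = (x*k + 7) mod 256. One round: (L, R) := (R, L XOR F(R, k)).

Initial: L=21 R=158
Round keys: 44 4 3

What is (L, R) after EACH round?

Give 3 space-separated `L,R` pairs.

Round 1 (k=44): L=158 R=58
Round 2 (k=4): L=58 R=113
Round 3 (k=3): L=113 R=96

Answer: 158,58 58,113 113,96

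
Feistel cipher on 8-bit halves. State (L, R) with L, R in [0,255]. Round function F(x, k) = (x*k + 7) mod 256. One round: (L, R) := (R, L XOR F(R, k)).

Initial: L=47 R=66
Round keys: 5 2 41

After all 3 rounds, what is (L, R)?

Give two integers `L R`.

Round 1 (k=5): L=66 R=126
Round 2 (k=2): L=126 R=65
Round 3 (k=41): L=65 R=14

Answer: 65 14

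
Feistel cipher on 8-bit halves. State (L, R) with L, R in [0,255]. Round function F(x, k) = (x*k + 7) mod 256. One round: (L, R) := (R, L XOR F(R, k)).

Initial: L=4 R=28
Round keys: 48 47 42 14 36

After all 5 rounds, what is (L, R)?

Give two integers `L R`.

Answer: 87 215

Derivation:
Round 1 (k=48): L=28 R=67
Round 2 (k=47): L=67 R=72
Round 3 (k=42): L=72 R=148
Round 4 (k=14): L=148 R=87
Round 5 (k=36): L=87 R=215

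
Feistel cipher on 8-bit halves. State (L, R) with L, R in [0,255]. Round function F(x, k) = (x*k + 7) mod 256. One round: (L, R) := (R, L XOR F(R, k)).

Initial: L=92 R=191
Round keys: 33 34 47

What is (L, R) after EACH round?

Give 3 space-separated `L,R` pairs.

Answer: 191,250 250,132 132,185

Derivation:
Round 1 (k=33): L=191 R=250
Round 2 (k=34): L=250 R=132
Round 3 (k=47): L=132 R=185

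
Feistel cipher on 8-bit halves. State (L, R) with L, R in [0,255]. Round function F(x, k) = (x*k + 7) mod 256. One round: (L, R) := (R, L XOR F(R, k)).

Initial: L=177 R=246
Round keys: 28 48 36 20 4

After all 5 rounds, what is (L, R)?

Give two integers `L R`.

Answer: 122 218

Derivation:
Round 1 (k=28): L=246 R=94
Round 2 (k=48): L=94 R=81
Round 3 (k=36): L=81 R=53
Round 4 (k=20): L=53 R=122
Round 5 (k=4): L=122 R=218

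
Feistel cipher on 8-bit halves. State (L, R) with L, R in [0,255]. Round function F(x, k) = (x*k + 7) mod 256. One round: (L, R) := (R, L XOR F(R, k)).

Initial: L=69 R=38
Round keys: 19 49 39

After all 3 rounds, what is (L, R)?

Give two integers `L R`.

Round 1 (k=19): L=38 R=156
Round 2 (k=49): L=156 R=197
Round 3 (k=39): L=197 R=150

Answer: 197 150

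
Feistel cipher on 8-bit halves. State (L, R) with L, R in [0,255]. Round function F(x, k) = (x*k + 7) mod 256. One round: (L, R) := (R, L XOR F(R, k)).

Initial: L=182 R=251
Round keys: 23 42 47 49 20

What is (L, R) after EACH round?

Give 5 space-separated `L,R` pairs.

Round 1 (k=23): L=251 R=34
Round 2 (k=42): L=34 R=96
Round 3 (k=47): L=96 R=133
Round 4 (k=49): L=133 R=28
Round 5 (k=20): L=28 R=178

Answer: 251,34 34,96 96,133 133,28 28,178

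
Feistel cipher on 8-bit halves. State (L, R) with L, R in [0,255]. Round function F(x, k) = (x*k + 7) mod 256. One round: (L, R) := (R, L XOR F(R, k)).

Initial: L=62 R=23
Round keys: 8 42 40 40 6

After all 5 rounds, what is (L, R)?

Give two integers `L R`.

Answer: 81 155

Derivation:
Round 1 (k=8): L=23 R=129
Round 2 (k=42): L=129 R=38
Round 3 (k=40): L=38 R=118
Round 4 (k=40): L=118 R=81
Round 5 (k=6): L=81 R=155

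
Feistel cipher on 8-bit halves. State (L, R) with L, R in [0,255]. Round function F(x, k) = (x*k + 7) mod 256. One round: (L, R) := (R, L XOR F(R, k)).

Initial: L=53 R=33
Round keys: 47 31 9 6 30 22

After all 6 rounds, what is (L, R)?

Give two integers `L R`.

Round 1 (k=47): L=33 R=35
Round 2 (k=31): L=35 R=101
Round 3 (k=9): L=101 R=183
Round 4 (k=6): L=183 R=52
Round 5 (k=30): L=52 R=168
Round 6 (k=22): L=168 R=67

Answer: 168 67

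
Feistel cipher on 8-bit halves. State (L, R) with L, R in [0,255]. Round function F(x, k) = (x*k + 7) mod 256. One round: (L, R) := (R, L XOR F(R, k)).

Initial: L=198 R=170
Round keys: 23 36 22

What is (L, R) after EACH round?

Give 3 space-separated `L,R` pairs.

Round 1 (k=23): L=170 R=139
Round 2 (k=36): L=139 R=57
Round 3 (k=22): L=57 R=102

Answer: 170,139 139,57 57,102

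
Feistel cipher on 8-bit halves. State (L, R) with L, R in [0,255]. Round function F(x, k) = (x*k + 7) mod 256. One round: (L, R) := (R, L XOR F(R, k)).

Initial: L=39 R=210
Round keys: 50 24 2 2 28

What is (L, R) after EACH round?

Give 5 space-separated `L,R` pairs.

Round 1 (k=50): L=210 R=44
Round 2 (k=24): L=44 R=245
Round 3 (k=2): L=245 R=221
Round 4 (k=2): L=221 R=52
Round 5 (k=28): L=52 R=106

Answer: 210,44 44,245 245,221 221,52 52,106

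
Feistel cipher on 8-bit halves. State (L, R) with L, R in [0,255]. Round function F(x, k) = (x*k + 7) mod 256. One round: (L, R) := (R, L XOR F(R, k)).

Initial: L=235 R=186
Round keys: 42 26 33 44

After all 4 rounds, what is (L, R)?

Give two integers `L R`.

Round 1 (k=42): L=186 R=96
Round 2 (k=26): L=96 R=125
Round 3 (k=33): L=125 R=68
Round 4 (k=44): L=68 R=202

Answer: 68 202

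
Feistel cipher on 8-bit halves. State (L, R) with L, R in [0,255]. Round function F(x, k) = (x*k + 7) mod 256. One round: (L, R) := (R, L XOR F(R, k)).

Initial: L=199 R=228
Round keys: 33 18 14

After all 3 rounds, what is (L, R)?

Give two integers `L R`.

Answer: 251 109

Derivation:
Round 1 (k=33): L=228 R=172
Round 2 (k=18): L=172 R=251
Round 3 (k=14): L=251 R=109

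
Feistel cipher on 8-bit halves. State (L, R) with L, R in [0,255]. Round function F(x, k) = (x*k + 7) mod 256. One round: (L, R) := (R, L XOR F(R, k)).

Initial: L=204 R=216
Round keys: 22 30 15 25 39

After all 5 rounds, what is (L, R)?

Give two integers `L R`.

Round 1 (k=22): L=216 R=91
Round 2 (k=30): L=91 R=105
Round 3 (k=15): L=105 R=117
Round 4 (k=25): L=117 R=29
Round 5 (k=39): L=29 R=7

Answer: 29 7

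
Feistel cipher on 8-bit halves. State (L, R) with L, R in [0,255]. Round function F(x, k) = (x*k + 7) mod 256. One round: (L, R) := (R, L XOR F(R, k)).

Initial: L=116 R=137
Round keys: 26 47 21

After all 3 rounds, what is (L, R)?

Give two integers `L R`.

Round 1 (k=26): L=137 R=133
Round 2 (k=47): L=133 R=251
Round 3 (k=21): L=251 R=27

Answer: 251 27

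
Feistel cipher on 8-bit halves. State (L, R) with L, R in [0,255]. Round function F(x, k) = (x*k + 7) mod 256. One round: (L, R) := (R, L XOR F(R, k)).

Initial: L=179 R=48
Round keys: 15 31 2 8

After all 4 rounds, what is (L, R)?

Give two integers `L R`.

Answer: 73 92

Derivation:
Round 1 (k=15): L=48 R=100
Round 2 (k=31): L=100 R=19
Round 3 (k=2): L=19 R=73
Round 4 (k=8): L=73 R=92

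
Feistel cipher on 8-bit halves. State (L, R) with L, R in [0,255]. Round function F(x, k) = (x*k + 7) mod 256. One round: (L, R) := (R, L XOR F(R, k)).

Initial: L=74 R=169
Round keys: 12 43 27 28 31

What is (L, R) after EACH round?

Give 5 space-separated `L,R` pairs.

Round 1 (k=12): L=169 R=185
Round 2 (k=43): L=185 R=179
Round 3 (k=27): L=179 R=81
Round 4 (k=28): L=81 R=80
Round 5 (k=31): L=80 R=230

Answer: 169,185 185,179 179,81 81,80 80,230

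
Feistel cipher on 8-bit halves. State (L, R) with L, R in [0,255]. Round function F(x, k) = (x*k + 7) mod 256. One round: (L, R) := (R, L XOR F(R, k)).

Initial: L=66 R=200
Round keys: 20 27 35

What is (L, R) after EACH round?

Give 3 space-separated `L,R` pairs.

Round 1 (k=20): L=200 R=229
Round 2 (k=27): L=229 R=230
Round 3 (k=35): L=230 R=156

Answer: 200,229 229,230 230,156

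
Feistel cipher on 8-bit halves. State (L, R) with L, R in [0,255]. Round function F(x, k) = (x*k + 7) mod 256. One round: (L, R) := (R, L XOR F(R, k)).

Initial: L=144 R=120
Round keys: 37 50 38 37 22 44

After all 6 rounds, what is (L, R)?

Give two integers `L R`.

Answer: 165 7

Derivation:
Round 1 (k=37): L=120 R=207
Round 2 (k=50): L=207 R=13
Round 3 (k=38): L=13 R=58
Round 4 (k=37): L=58 R=100
Round 5 (k=22): L=100 R=165
Round 6 (k=44): L=165 R=7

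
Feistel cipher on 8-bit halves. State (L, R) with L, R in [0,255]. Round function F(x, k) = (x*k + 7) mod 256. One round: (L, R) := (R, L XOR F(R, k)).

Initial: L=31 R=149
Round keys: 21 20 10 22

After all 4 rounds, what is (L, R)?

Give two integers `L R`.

Round 1 (k=21): L=149 R=95
Round 2 (k=20): L=95 R=230
Round 3 (k=10): L=230 R=92
Round 4 (k=22): L=92 R=9

Answer: 92 9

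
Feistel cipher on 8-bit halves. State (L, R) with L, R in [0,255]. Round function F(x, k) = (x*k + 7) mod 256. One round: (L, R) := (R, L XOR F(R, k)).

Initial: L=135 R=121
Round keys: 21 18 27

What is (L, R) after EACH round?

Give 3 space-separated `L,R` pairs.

Round 1 (k=21): L=121 R=115
Round 2 (k=18): L=115 R=100
Round 3 (k=27): L=100 R=224

Answer: 121,115 115,100 100,224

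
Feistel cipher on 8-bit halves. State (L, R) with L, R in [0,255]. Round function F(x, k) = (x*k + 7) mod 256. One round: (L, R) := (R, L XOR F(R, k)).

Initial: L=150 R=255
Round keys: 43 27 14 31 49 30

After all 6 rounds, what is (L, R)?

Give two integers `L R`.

Answer: 242 71

Derivation:
Round 1 (k=43): L=255 R=74
Round 2 (k=27): L=74 R=42
Round 3 (k=14): L=42 R=25
Round 4 (k=31): L=25 R=36
Round 5 (k=49): L=36 R=242
Round 6 (k=30): L=242 R=71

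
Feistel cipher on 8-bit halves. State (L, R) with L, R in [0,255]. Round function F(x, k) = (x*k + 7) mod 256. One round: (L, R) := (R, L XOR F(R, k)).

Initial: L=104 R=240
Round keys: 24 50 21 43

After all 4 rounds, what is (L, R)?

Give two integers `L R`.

Round 1 (k=24): L=240 R=239
Round 2 (k=50): L=239 R=69
Round 3 (k=21): L=69 R=95
Round 4 (k=43): L=95 R=185

Answer: 95 185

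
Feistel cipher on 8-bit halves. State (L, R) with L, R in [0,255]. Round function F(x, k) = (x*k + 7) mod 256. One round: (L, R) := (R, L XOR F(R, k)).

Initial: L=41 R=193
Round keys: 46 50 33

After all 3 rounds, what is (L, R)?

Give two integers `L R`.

Answer: 190 25

Derivation:
Round 1 (k=46): L=193 R=156
Round 2 (k=50): L=156 R=190
Round 3 (k=33): L=190 R=25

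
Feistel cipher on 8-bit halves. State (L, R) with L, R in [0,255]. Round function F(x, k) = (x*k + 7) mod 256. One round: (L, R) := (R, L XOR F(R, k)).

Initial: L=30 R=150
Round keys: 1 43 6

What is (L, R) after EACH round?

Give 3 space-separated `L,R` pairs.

Round 1 (k=1): L=150 R=131
Round 2 (k=43): L=131 R=158
Round 3 (k=6): L=158 R=56

Answer: 150,131 131,158 158,56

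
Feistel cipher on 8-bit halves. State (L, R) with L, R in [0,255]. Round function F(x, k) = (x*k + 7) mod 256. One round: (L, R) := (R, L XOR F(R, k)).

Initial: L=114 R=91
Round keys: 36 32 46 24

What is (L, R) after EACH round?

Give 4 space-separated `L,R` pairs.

Answer: 91,161 161,124 124,238 238,43

Derivation:
Round 1 (k=36): L=91 R=161
Round 2 (k=32): L=161 R=124
Round 3 (k=46): L=124 R=238
Round 4 (k=24): L=238 R=43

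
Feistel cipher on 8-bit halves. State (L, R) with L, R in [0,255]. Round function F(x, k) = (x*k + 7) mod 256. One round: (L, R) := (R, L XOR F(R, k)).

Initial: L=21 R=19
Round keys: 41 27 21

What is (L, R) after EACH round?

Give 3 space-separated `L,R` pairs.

Answer: 19,7 7,215 215,173

Derivation:
Round 1 (k=41): L=19 R=7
Round 2 (k=27): L=7 R=215
Round 3 (k=21): L=215 R=173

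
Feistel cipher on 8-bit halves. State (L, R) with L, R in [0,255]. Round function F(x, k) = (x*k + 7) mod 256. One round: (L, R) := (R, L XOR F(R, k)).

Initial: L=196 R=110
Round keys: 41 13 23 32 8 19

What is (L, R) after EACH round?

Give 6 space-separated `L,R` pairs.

Round 1 (k=41): L=110 R=97
Round 2 (k=13): L=97 R=154
Round 3 (k=23): L=154 R=188
Round 4 (k=32): L=188 R=29
Round 5 (k=8): L=29 R=83
Round 6 (k=19): L=83 R=45

Answer: 110,97 97,154 154,188 188,29 29,83 83,45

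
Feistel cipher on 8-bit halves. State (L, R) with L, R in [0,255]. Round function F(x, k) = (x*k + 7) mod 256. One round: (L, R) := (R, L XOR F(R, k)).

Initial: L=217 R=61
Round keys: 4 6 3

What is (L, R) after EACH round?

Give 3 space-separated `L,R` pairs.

Answer: 61,34 34,238 238,243

Derivation:
Round 1 (k=4): L=61 R=34
Round 2 (k=6): L=34 R=238
Round 3 (k=3): L=238 R=243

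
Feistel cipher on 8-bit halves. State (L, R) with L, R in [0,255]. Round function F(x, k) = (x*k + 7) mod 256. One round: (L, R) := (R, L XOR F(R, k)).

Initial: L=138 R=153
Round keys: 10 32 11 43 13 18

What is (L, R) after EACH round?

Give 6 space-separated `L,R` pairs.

Round 1 (k=10): L=153 R=139
Round 2 (k=32): L=139 R=254
Round 3 (k=11): L=254 R=122
Round 4 (k=43): L=122 R=123
Round 5 (k=13): L=123 R=60
Round 6 (k=18): L=60 R=68

Answer: 153,139 139,254 254,122 122,123 123,60 60,68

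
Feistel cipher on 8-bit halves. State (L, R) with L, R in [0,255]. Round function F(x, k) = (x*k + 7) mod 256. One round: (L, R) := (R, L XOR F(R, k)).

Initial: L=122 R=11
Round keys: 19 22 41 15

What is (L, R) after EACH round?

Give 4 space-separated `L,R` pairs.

Answer: 11,162 162,248 248,29 29,66

Derivation:
Round 1 (k=19): L=11 R=162
Round 2 (k=22): L=162 R=248
Round 3 (k=41): L=248 R=29
Round 4 (k=15): L=29 R=66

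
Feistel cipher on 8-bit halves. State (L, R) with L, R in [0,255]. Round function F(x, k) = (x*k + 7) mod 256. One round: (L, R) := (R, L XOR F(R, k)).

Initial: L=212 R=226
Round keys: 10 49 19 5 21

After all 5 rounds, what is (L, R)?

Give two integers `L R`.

Round 1 (k=10): L=226 R=15
Round 2 (k=49): L=15 R=4
Round 3 (k=19): L=4 R=92
Round 4 (k=5): L=92 R=215
Round 5 (k=21): L=215 R=246

Answer: 215 246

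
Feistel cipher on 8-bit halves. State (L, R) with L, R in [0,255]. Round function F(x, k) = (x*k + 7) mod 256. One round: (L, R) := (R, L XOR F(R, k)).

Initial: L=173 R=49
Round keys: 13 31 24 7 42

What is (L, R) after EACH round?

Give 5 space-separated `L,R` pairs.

Answer: 49,41 41,207 207,70 70,62 62,117

Derivation:
Round 1 (k=13): L=49 R=41
Round 2 (k=31): L=41 R=207
Round 3 (k=24): L=207 R=70
Round 4 (k=7): L=70 R=62
Round 5 (k=42): L=62 R=117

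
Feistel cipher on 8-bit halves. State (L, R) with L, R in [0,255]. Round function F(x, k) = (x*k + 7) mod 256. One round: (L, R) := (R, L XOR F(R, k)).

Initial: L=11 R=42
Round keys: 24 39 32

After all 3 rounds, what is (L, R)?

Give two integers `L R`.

Answer: 65 219

Derivation:
Round 1 (k=24): L=42 R=252
Round 2 (k=39): L=252 R=65
Round 3 (k=32): L=65 R=219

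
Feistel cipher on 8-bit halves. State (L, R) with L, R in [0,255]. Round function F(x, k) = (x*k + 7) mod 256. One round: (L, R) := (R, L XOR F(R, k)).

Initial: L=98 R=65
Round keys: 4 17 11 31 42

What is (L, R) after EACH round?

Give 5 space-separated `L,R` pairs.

Answer: 65,105 105,65 65,187 187,237 237,82

Derivation:
Round 1 (k=4): L=65 R=105
Round 2 (k=17): L=105 R=65
Round 3 (k=11): L=65 R=187
Round 4 (k=31): L=187 R=237
Round 5 (k=42): L=237 R=82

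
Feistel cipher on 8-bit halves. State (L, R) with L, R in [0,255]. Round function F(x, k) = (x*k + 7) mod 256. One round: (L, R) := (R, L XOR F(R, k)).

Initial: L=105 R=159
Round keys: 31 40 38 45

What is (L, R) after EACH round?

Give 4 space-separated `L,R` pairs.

Answer: 159,33 33,176 176,6 6,165

Derivation:
Round 1 (k=31): L=159 R=33
Round 2 (k=40): L=33 R=176
Round 3 (k=38): L=176 R=6
Round 4 (k=45): L=6 R=165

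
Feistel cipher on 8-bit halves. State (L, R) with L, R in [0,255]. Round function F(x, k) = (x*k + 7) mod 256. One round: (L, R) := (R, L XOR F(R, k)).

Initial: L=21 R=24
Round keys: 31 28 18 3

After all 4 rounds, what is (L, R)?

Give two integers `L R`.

Round 1 (k=31): L=24 R=250
Round 2 (k=28): L=250 R=71
Round 3 (k=18): L=71 R=255
Round 4 (k=3): L=255 R=67

Answer: 255 67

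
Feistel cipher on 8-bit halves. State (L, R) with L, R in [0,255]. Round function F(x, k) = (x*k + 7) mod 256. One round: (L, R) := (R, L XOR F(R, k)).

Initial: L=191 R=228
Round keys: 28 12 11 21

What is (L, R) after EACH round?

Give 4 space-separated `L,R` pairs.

Answer: 228,72 72,131 131,224 224,228

Derivation:
Round 1 (k=28): L=228 R=72
Round 2 (k=12): L=72 R=131
Round 3 (k=11): L=131 R=224
Round 4 (k=21): L=224 R=228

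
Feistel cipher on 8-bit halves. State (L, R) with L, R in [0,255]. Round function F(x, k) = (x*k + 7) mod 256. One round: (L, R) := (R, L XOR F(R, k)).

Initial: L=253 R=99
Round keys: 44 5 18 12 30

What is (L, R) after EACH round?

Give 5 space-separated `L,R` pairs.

Answer: 99,246 246,182 182,37 37,117 117,152

Derivation:
Round 1 (k=44): L=99 R=246
Round 2 (k=5): L=246 R=182
Round 3 (k=18): L=182 R=37
Round 4 (k=12): L=37 R=117
Round 5 (k=30): L=117 R=152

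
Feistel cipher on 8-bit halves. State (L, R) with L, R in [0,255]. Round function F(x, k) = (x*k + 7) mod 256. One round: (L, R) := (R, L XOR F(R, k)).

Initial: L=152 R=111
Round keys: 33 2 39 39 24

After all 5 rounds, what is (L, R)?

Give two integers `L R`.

Answer: 182 194

Derivation:
Round 1 (k=33): L=111 R=206
Round 2 (k=2): L=206 R=204
Round 3 (k=39): L=204 R=213
Round 4 (k=39): L=213 R=182
Round 5 (k=24): L=182 R=194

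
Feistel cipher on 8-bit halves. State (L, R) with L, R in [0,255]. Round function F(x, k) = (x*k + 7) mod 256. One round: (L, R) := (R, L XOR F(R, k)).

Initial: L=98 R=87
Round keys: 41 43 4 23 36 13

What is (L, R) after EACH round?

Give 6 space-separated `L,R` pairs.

Round 1 (k=41): L=87 R=148
Round 2 (k=43): L=148 R=180
Round 3 (k=4): L=180 R=67
Round 4 (k=23): L=67 R=184
Round 5 (k=36): L=184 R=164
Round 6 (k=13): L=164 R=227

Answer: 87,148 148,180 180,67 67,184 184,164 164,227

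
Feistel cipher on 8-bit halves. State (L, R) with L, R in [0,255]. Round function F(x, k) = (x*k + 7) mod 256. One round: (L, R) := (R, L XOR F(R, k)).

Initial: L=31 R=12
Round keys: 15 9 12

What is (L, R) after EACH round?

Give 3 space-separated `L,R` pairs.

Round 1 (k=15): L=12 R=164
Round 2 (k=9): L=164 R=199
Round 3 (k=12): L=199 R=255

Answer: 12,164 164,199 199,255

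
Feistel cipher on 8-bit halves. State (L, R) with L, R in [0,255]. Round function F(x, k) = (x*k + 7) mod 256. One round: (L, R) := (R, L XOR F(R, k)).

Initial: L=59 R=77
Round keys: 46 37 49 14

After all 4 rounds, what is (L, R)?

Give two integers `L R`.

Round 1 (k=46): L=77 R=230
Round 2 (k=37): L=230 R=8
Round 3 (k=49): L=8 R=105
Round 4 (k=14): L=105 R=205

Answer: 105 205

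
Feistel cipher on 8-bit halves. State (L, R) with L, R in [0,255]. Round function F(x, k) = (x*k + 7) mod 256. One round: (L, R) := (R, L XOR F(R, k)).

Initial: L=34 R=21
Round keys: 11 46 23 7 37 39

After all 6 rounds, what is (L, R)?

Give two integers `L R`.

Answer: 202 105

Derivation:
Round 1 (k=11): L=21 R=204
Round 2 (k=46): L=204 R=186
Round 3 (k=23): L=186 R=113
Round 4 (k=7): L=113 R=164
Round 5 (k=37): L=164 R=202
Round 6 (k=39): L=202 R=105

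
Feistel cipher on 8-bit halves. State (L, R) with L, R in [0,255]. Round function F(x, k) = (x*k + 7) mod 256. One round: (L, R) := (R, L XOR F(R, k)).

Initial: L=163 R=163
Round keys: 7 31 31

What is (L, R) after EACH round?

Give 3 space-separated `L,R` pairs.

Round 1 (k=7): L=163 R=223
Round 2 (k=31): L=223 R=171
Round 3 (k=31): L=171 R=99

Answer: 163,223 223,171 171,99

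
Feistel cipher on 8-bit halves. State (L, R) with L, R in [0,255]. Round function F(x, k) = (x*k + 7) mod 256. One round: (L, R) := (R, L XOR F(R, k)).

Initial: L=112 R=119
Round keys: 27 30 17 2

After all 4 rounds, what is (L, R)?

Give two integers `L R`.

Answer: 171 149

Derivation:
Round 1 (k=27): L=119 R=228
Round 2 (k=30): L=228 R=200
Round 3 (k=17): L=200 R=171
Round 4 (k=2): L=171 R=149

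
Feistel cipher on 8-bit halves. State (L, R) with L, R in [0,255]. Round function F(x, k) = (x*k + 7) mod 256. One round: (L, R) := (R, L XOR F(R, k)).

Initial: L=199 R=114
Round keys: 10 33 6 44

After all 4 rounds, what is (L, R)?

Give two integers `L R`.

Answer: 145 194

Derivation:
Round 1 (k=10): L=114 R=188
Round 2 (k=33): L=188 R=49
Round 3 (k=6): L=49 R=145
Round 4 (k=44): L=145 R=194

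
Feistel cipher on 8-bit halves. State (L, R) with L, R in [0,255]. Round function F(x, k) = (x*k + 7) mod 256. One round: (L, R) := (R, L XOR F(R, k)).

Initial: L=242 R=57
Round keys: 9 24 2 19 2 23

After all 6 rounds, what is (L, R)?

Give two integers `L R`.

Round 1 (k=9): L=57 R=250
Round 2 (k=24): L=250 R=78
Round 3 (k=2): L=78 R=89
Round 4 (k=19): L=89 R=236
Round 5 (k=2): L=236 R=134
Round 6 (k=23): L=134 R=253

Answer: 134 253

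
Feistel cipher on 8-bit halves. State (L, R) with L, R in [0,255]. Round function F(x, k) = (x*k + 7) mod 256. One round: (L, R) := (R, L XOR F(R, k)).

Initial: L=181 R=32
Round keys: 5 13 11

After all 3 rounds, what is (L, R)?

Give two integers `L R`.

Round 1 (k=5): L=32 R=18
Round 2 (k=13): L=18 R=209
Round 3 (k=11): L=209 R=16

Answer: 209 16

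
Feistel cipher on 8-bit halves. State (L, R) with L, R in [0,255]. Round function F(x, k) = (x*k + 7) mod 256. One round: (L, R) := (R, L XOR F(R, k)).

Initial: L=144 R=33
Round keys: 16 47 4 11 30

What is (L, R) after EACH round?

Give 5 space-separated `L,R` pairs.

Round 1 (k=16): L=33 R=135
Round 2 (k=47): L=135 R=241
Round 3 (k=4): L=241 R=76
Round 4 (k=11): L=76 R=186
Round 5 (k=30): L=186 R=159

Answer: 33,135 135,241 241,76 76,186 186,159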